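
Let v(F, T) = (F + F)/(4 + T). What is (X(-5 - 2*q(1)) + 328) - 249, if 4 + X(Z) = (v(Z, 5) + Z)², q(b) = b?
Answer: 12004/81 ≈ 148.20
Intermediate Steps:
v(F, T) = 2*F/(4 + T) (v(F, T) = (2*F)/(4 + T) = 2*F/(4 + T))
X(Z) = -4 + 121*Z²/81 (X(Z) = -4 + (2*Z/(4 + 5) + Z)² = -4 + (2*Z/9 + Z)² = -4 + (11*Z/9)² = -4 + 121*Z²/81)
(X(-5 - 2*q(1)) + 328) - 249 = ((-4 + 121*(-5 - 2*1)²/81) + 328) - 249 = ((-4 + 121*(-5 - 2)²/81) + 328) - 249 = ((-4 + (121/81)*(-7)²) + 328) - 249 = ((-4 + (121/81)*49) + 328) - 249 = ((-4 + 5929/81) + 328) - 249 = (5605/81 + 328) - 249 = 32173/81 - 249 = 12004/81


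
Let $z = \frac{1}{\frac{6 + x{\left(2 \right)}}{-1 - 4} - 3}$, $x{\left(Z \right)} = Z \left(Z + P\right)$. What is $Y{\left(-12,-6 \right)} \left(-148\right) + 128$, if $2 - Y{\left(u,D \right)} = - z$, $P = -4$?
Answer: $- \frac{2116}{17} \approx -124.47$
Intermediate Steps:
$x{\left(Z \right)} = Z \left(-4 + Z\right)$ ($x{\left(Z \right)} = Z \left(Z - 4\right) = Z \left(-4 + Z\right)$)
$z = - \frac{5}{17}$ ($z = \frac{1}{\frac{6 + 2 \left(-4 + 2\right)}{-1 - 4} - 3} = \frac{1}{\frac{6 + 2 \left(-2\right)}{-5} - 3} = \frac{1}{\left(6 - 4\right) \left(- \frac{1}{5}\right) - 3} = \frac{1}{2 \left(- \frac{1}{5}\right) - 3} = \frac{1}{- \frac{2}{5} - 3} = \frac{1}{- \frac{17}{5}} = - \frac{5}{17} \approx -0.29412$)
$Y{\left(u,D \right)} = \frac{29}{17}$ ($Y{\left(u,D \right)} = 2 - \left(-1\right) \left(- \frac{5}{17}\right) = 2 - \frac{5}{17} = \frac{29}{17}$)
$Y{\left(-12,-6 \right)} \left(-148\right) + 128 = \frac{29}{17} \left(-148\right) + 128 = - \frac{4292}{17} + 128 = - \frac{2116}{17}$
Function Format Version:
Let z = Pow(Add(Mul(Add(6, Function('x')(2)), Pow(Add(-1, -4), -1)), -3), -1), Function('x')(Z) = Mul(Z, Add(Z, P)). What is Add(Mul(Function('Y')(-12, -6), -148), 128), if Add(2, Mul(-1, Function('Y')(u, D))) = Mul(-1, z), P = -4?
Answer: Rational(-2116, 17) ≈ -124.47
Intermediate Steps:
Function('x')(Z) = Mul(Z, Add(-4, Z)) (Function('x')(Z) = Mul(Z, Add(Z, -4)) = Mul(Z, Add(-4, Z)))
z = Rational(-5, 17) (z = Pow(Add(Mul(Add(6, Mul(2, Add(-4, 2))), Pow(Add(-1, -4), -1)), -3), -1) = Pow(Add(Mul(Add(6, Mul(2, -2)), Pow(-5, -1)), -3), -1) = Pow(Add(Mul(Add(6, -4), Rational(-1, 5)), -3), -1) = Pow(Add(Mul(2, Rational(-1, 5)), -3), -1) = Pow(Add(Rational(-2, 5), -3), -1) = Pow(Rational(-17, 5), -1) = Rational(-5, 17) ≈ -0.29412)
Function('Y')(u, D) = Rational(29, 17) (Function('Y')(u, D) = Add(2, Mul(-1, Mul(-1, Rational(-5, 17)))) = Add(2, Mul(-1, Rational(5, 17))) = Add(2, Rational(-5, 17)) = Rational(29, 17))
Add(Mul(Function('Y')(-12, -6), -148), 128) = Add(Mul(Rational(29, 17), -148), 128) = Add(Rational(-4292, 17), 128) = Rational(-2116, 17)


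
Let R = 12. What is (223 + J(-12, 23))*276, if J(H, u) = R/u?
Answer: 61692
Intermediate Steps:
J(H, u) = 12/u
(223 + J(-12, 23))*276 = (223 + 12/23)*276 = (5141/23)*276 = 61692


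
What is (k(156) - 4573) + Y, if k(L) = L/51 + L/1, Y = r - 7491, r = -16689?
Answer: -486097/17 ≈ -28594.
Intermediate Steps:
Y = -24180 (Y = -16689 - 7491 = -24180)
k(L) = 52*L/51 (k(L) = L*(1/51) + L*1 = L/51 + L = 52*L/51)
(k(156) - 4573) + Y = ((52/51)*156 - 4573) - 24180 = (2704/17 - 4573) - 24180 = -75037/17 - 24180 = -486097/17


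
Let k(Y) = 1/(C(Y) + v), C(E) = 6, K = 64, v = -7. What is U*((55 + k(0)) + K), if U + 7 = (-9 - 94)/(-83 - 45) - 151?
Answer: -1187139/64 ≈ -18549.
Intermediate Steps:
k(Y) = -1 (k(Y) = 1/(6 - 7) = 1/(-1) = -1)
U = -20121/128 (U = -7 + ((-9 - 94)/(-83 - 45) - 151) = -7 + (-103/(-128) - 151) = -7 + (-103*(-1/128) - 151) = -7 + (103/128 - 151) = -7 - 19225/128 = -20121/128 ≈ -157.20)
U*((55 + k(0)) + K) = -20121*((55 - 1) + 64)/128 = -20121*(54 + 64)/128 = -20121/128*118 = -1187139/64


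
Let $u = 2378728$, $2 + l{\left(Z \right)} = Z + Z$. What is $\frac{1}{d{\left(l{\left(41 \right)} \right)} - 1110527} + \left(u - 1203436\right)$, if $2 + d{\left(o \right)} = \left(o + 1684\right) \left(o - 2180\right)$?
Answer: $\frac{5658947534267}{4814929} \approx 1.1753 \cdot 10^{6}$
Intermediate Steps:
$l{\left(Z \right)} = -2 + 2 Z$ ($l{\left(Z \right)} = -2 + \left(Z + Z\right) = -2 + 2 Z$)
$d{\left(o \right)} = -2 + \left(-2180 + o\right) \left(1684 + o\right)$ ($d{\left(o \right)} = -2 + \left(o + 1684\right) \left(o - 2180\right) = -2 + \left(1684 + o\right) \left(-2180 + o\right) = -2 + \left(-2180 + o\right) \left(1684 + o\right)$)
$\frac{1}{d{\left(l{\left(41 \right)} \right)} - 1110527} + \left(u - 1203436\right) = \frac{1}{\left(-3671122 + \left(-2 + 2 \cdot 41\right)^{2} - 496 \left(-2 + 2 \cdot 41\right)\right) - 1110527} + \left(2378728 - 1203436\right) = \frac{1}{\left(-3671122 + \left(-2 + 82\right)^{2} - 496 \left(-2 + 82\right)\right) - 1110527} + 1175292 = \frac{1}{\left(-3671122 + 80^{2} - 39680\right) - 1110527} + 1175292 = \frac{1}{\left(-3671122 + 6400 - 39680\right) - 1110527} + 1175292 = \frac{1}{-3704402 - 1110527} + 1175292 = \frac{1}{-4814929} + 1175292 = - \frac{1}{4814929} + 1175292 = \frac{5658947534267}{4814929}$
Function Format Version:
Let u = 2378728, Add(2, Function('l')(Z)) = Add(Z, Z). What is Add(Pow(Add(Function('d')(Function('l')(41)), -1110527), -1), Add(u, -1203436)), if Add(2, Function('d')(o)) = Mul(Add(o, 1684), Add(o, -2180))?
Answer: Rational(5658947534267, 4814929) ≈ 1.1753e+6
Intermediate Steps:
Function('l')(Z) = Add(-2, Mul(2, Z)) (Function('l')(Z) = Add(-2, Add(Z, Z)) = Add(-2, Mul(2, Z)))
Function('d')(o) = Add(-2, Mul(Add(-2180, o), Add(1684, o))) (Function('d')(o) = Add(-2, Mul(Add(o, 1684), Add(o, -2180))) = Add(-2, Mul(Add(1684, o), Add(-2180, o))) = Add(-2, Mul(Add(-2180, o), Add(1684, o))))
Add(Pow(Add(Function('d')(Function('l')(41)), -1110527), -1), Add(u, -1203436)) = Add(Pow(Add(Add(-3671122, Pow(Add(-2, Mul(2, 41)), 2), Mul(-496, Add(-2, Mul(2, 41)))), -1110527), -1), Add(2378728, -1203436)) = Add(Pow(Add(Add(-3671122, Pow(Add(-2, 82), 2), Mul(-496, Add(-2, 82))), -1110527), -1), 1175292) = Add(Pow(Add(Add(-3671122, Pow(80, 2), Mul(-496, 80)), -1110527), -1), 1175292) = Add(Pow(Add(Add(-3671122, 6400, -39680), -1110527), -1), 1175292) = Add(Pow(Add(-3704402, -1110527), -1), 1175292) = Add(Pow(-4814929, -1), 1175292) = Add(Rational(-1, 4814929), 1175292) = Rational(5658947534267, 4814929)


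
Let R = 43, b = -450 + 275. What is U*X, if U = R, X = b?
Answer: -7525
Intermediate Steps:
b = -175
X = -175
U = 43
U*X = 43*(-175) = -7525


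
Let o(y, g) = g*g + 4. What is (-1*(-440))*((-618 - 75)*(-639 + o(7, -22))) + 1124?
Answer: 46044044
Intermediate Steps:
o(y, g) = 4 + g**2 (o(y, g) = g**2 + 4 = 4 + g**2)
(-1*(-440))*((-618 - 75)*(-639 + o(7, -22))) + 1124 = (-1*(-440))*((-618 - 75)*(-639 + (4 + (-22)**2))) + 1124 = 440*(-693*(-639 + (4 + 484))) + 1124 = 440*(-693*(-639 + 488)) + 1124 = 440*(-693*(-151)) + 1124 = 440*104643 + 1124 = 46042920 + 1124 = 46044044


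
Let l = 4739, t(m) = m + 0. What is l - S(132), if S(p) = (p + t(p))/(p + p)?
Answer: 4738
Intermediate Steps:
t(m) = m
S(p) = 1 (S(p) = (p + p)/(p + p) = (2*p)/((2*p)) = (2*p)*(1/(2*p)) = 1)
l - S(132) = 4739 - 1*1 = 4739 - 1 = 4738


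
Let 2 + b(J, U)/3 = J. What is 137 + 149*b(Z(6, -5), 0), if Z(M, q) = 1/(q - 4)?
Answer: -2420/3 ≈ -806.67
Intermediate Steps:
Z(M, q) = 1/(-4 + q)
b(J, U) = -6 + 3*J
137 + 149*b(Z(6, -5), 0) = 137 + 149*(-6 + 3/(-4 - 5)) = 137 + 149*(-6 + 3/(-9)) = 137 + 149*(-6 + 3*(-⅑)) = 137 + 149*(-6 - ⅓) = 137 + 149*(-19/3) = 137 - 2831/3 = -2420/3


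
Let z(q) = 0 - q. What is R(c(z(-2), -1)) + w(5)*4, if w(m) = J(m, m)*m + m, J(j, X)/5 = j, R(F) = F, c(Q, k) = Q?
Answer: 522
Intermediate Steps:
z(q) = -q
J(j, X) = 5*j
w(m) = m + 5*m**2 (w(m) = (5*m)*m + m = 5*m**2 + m = m + 5*m**2)
R(c(z(-2), -1)) + w(5)*4 = -1*(-2) + (5*(1 + 5*5))*4 = 2 + (5*(1 + 25))*4 = 2 + (5*26)*4 = 2 + 130*4 = 2 + 520 = 522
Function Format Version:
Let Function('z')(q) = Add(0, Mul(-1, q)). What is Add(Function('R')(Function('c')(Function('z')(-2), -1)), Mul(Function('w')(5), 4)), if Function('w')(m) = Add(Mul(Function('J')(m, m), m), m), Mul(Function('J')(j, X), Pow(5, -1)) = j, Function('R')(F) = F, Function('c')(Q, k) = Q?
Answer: 522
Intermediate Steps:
Function('z')(q) = Mul(-1, q)
Function('J')(j, X) = Mul(5, j)
Function('w')(m) = Add(m, Mul(5, Pow(m, 2))) (Function('w')(m) = Add(Mul(Mul(5, m), m), m) = Add(Mul(5, Pow(m, 2)), m) = Add(m, Mul(5, Pow(m, 2))))
Add(Function('R')(Function('c')(Function('z')(-2), -1)), Mul(Function('w')(5), 4)) = Add(Mul(-1, -2), Mul(Mul(5, Add(1, Mul(5, 5))), 4)) = Add(2, Mul(Mul(5, Add(1, 25)), 4)) = Add(2, Mul(Mul(5, 26), 4)) = Add(2, Mul(130, 4)) = Add(2, 520) = 522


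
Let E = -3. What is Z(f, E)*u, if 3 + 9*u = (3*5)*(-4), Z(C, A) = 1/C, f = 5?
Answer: -7/5 ≈ -1.4000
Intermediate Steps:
u = -7 (u = -1/3 + ((3*5)*(-4))/9 = -1/3 + (15*(-4))/9 = -1/3 + (1/9)*(-60) = -1/3 - 20/3 = -7)
Z(f, E)*u = -7/5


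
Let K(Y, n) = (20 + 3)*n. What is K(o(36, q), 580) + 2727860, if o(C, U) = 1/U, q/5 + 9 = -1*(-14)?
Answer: 2741200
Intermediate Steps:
q = 25 (q = -45 + 5*(-1*(-14)) = -45 + 5*14 = -45 + 70 = 25)
K(Y, n) = 23*n
K(o(36, q), 580) + 2727860 = 23*580 + 2727860 = 13340 + 2727860 = 2741200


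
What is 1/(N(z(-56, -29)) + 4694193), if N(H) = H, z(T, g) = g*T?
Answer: 1/4695817 ≈ 2.1296e-7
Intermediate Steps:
z(T, g) = T*g
1/(N(z(-56, -29)) + 4694193) = 1/(-56*(-29) + 4694193) = 1/(1624 + 4694193) = 1/4695817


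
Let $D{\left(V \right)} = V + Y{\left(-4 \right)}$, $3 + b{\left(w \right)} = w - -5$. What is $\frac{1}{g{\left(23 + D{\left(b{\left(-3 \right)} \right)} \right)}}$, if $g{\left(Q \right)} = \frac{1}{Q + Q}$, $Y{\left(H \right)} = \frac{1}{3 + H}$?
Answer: $42$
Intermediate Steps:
$b{\left(w \right)} = 2 + w$ ($b{\left(w \right)} = -3 + \left(w - -5\right) = -3 + \left(w + 5\right) = -3 + \left(5 + w\right) = 2 + w$)
$D{\left(V \right)} = -1 + V$ ($D{\left(V \right)} = V + \frac{1}{3 - 4} = V + \frac{1}{-1} = V - 1 = -1 + V$)
$g{\left(Q \right)} = \frac{1}{2 Q}$
$\frac{1}{g{\left(23 + D{\left(b{\left(-3 \right)} \right)} \right)}} = \frac{1}{\frac{1}{2} \frac{1}{23 + \left(-1 + \left(2 - 3\right)\right)}} = \frac{1}{\frac{1}{2} \frac{1}{23 - 2}} = \frac{1}{\frac{1}{2} \cdot \frac{1}{21}} = \frac{1}{\frac{1}{42}} = 42$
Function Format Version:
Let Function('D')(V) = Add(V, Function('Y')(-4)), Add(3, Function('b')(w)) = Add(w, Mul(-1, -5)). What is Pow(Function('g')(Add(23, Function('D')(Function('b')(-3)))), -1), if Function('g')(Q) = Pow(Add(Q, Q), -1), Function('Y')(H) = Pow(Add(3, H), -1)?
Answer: 42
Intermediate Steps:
Function('b')(w) = Add(2, w) (Function('b')(w) = Add(-3, Add(w, Mul(-1, -5))) = Add(-3, Add(w, 5)) = Add(-3, Add(5, w)) = Add(2, w))
Function('D')(V) = Add(-1, V) (Function('D')(V) = Add(V, Pow(Add(3, -4), -1)) = Add(V, Pow(-1, -1)) = Add(V, -1) = Add(-1, V))
Function('g')(Q) = Mul(Rational(1, 2), Pow(Q, -1)) (Function('g')(Q) = Pow(Mul(2, Q), -1) = Mul(Rational(1, 2), Pow(Q, -1)))
Pow(Function('g')(Add(23, Function('D')(Function('b')(-3)))), -1) = Pow(Mul(Rational(1, 2), Pow(Add(23, Add(-1, Add(2, -3))), -1)), -1) = Pow(Mul(Rational(1, 2), Pow(Add(23, Add(-1, -1)), -1)), -1) = Pow(Mul(Rational(1, 2), Pow(Add(23, -2), -1)), -1) = Pow(Mul(Rational(1, 2), Pow(21, -1)), -1) = Pow(Mul(Rational(1, 2), Rational(1, 21)), -1) = Pow(Rational(1, 42), -1) = 42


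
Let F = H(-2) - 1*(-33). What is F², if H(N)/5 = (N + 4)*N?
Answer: 169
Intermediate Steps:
H(N) = 5*N*(4 + N) (H(N) = 5*((N + 4)*N) = 5*((4 + N)*N) = 5*(N*(4 + N)) = 5*N*(4 + N))
F = 13 (F = 5*(-2)*(4 - 2) - 1*(-33) = 5*(-2)*2 + 33 = -20 + 33 = 13)
F² = 13² = 169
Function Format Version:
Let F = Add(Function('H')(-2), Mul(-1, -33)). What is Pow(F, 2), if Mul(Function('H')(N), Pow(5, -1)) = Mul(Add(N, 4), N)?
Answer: 169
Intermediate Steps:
Function('H')(N) = Mul(5, N, Add(4, N)) (Function('H')(N) = Mul(5, Mul(Add(N, 4), N)) = Mul(5, Mul(Add(4, N), N)) = Mul(5, Mul(N, Add(4, N))) = Mul(5, N, Add(4, N)))
F = 13 (F = Add(Mul(5, -2, Add(4, -2)), Mul(-1, -33)) = Add(Mul(5, -2, 2), 33) = Add(-20, 33) = 13)
Pow(F, 2) = Pow(13, 2) = 169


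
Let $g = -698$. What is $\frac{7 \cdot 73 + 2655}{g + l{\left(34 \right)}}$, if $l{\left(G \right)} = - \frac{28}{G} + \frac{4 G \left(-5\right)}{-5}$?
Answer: $- \frac{26911}{4784} \approx -5.6252$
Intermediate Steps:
$l{\left(G \right)} = - \frac{28}{G} + 4 G$ ($l{\left(G \right)} = - \frac{28}{G} + - 20 G \left(- \frac{1}{5}\right) = - \frac{28}{G} + 4 G$)
$\frac{7 \cdot 73 + 2655}{g + l{\left(34 \right)}} = \frac{7 \cdot 73 + 2655}{-698 + \left(- \frac{28}{34} + 4 \cdot 34\right)} = \frac{511 + 2655}{-698 + \left(\left(-28\right) \frac{1}{34} + 136\right)} = \frac{3166}{-698 + \left(- \frac{14}{17} + 136\right)} = \frac{3166}{-698 + \frac{2298}{17}} = \frac{3166}{- \frac{9568}{17}} = 3166 \left(- \frac{17}{9568}\right) = - \frac{26911}{4784}$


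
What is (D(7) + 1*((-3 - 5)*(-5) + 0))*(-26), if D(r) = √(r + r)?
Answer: -1040 - 26*√14 ≈ -1137.3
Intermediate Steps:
D(r) = √2*√r (D(r) = √(2*r) = √2*√r)
(D(7) + 1*((-3 - 5)*(-5) + 0))*(-26) = (√2*√7 + 1*((-3 - 5)*(-5) + 0))*(-26) = (√14 + 1*(-8*(-5) + 0))*(-26) = (√14 + 1*(40 + 0))*(-26) = (√14 + 1*40)*(-26) = (√14 + 40)*(-26) = (40 + √14)*(-26) = -1040 - 26*√14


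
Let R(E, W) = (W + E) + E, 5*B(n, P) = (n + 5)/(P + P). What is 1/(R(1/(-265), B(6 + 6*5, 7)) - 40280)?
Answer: -742/29887331 ≈ -2.4827e-5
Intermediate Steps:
B(n, P) = (5 + n)/(10*P) (B(n, P) = ((n + 5)/(P + P))/5 = ((5 + n)/((2*P)))/5 = ((5 + n)*(1/(2*P)))/5 = ((5 + n)/(2*P))/5 = (5 + n)/(10*P))
R(E, W) = W + 2*E (R(E, W) = (E + W) + E = W + 2*E)
1/(R(1/(-265), B(6 + 6*5, 7)) - 40280) = 1/(((⅒)*(5 + (6 + 6*5))/7 + 2/(-265)) - 40280) = 1/(((⅒)*(⅐)*(5 + (6 + 30)) + 2*(-1/265)) - 40280) = 1/(((⅒)*(⅐)*(5 + 36) - 2/265) - 40280) = 1/(((⅒)*(⅐)*41 - 2/265) - 40280) = 1/((41/70 - 2/265) - 40280) = 1/(429/742 - 40280) = 1/(-29887331/742) = -742/29887331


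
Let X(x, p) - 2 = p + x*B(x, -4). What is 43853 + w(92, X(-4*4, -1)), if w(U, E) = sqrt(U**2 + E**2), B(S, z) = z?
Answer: 43853 + sqrt(12689) ≈ 43966.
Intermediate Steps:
X(x, p) = 2 + p - 4*x (X(x, p) = 2 + (p + x*(-4)) = 2 + (p - 4*x) = 2 + p - 4*x)
w(U, E) = sqrt(E**2 + U**2)
43853 + w(92, X(-4*4, -1)) = 43853 + sqrt((2 - 1 - (-16)*4)**2 + 92**2) = 43853 + sqrt((2 - 1 - 4*(-16))**2 + 8464) = 43853 + sqrt((2 - 1 + 64)**2 + 8464) = 43853 + sqrt(65**2 + 8464) = 43853 + sqrt(4225 + 8464) = 43853 + sqrt(12689)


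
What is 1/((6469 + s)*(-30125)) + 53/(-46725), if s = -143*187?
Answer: -184952773/163055298000 ≈ -0.0011343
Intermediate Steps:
s = -26741
1/((6469 + s)*(-30125)) + 53/(-46725) = 1/((6469 - 26741)*(-30125)) + 53/(-46725) = -1/30125/(-20272) + 53*(-1/46725) = -1/20272*(-1/30125) - 53/46725 = 1/610694000 - 53/46725 = -184952773/163055298000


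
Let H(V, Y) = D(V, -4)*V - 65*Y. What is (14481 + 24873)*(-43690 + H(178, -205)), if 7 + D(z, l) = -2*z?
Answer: -3737803566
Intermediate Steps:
D(z, l) = -7 - 2*z
H(V, Y) = -65*Y + V*(-7 - 2*V) (H(V, Y) = (-7 - 2*V)*V - 65*Y = V*(-7 - 2*V) - 65*Y = -65*Y + V*(-7 - 2*V))
(14481 + 24873)*(-43690 + H(178, -205)) = (14481 + 24873)*(-43690 + (-65*(-205) - 1*178*(7 + 2*178))) = 39354*(-43690 + (13325 - 1*178*(7 + 356))) = 39354*(-43690 + (13325 - 1*178*363)) = 39354*(-43690 + (13325 - 64614)) = 39354*(-43690 - 51289) = 39354*(-94979) = -3737803566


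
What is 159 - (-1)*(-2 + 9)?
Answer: 166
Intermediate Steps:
159 - (-1)*(-2 + 9) = 159 - (-1)*7 = 159 - 1*(-7) = 159 + 7 = 166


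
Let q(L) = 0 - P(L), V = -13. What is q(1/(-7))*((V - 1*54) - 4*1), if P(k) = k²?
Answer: 71/49 ≈ 1.4490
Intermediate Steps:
q(L) = -L² (q(L) = 0 - L² = -L²)
q(1/(-7))*((V - 1*54) - 4*1) = (-(1/(-7))²)*((-13 - 1*54) - 4*1) = (-(-⅐)²)*((-13 - 54) - 4) = (-1*1/49)*(-67 - 4) = -1/49*(-71) = 71/49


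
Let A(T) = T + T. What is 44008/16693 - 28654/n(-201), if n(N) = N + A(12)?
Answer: 486110638/2954661 ≈ 164.52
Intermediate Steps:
A(T) = 2*T
n(N) = 24 + N (n(N) = N + 2*12 = N + 24 = 24 + N)
44008/16693 - 28654/n(-201) = 44008/16693 - 28654/(24 - 201) = 44008*(1/16693) - 28654/(-177) = 44008/16693 - 28654*(-1/177) = 44008/16693 + 28654/177 = 486110638/2954661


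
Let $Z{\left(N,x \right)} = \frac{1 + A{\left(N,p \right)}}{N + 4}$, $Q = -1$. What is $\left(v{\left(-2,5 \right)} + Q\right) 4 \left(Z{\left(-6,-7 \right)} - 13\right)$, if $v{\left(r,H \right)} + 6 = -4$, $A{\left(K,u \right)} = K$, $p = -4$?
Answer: $462$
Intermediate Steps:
$v{\left(r,H \right)} = -10$ ($v{\left(r,H \right)} = -6 - 4 = -10$)
$Z{\left(N,x \right)} = \frac{1 + N}{4 + N}$ ($Z{\left(N,x \right)} = \frac{1 + N}{N + 4} = \frac{1 + N}{4 + N}$)
$\left(v{\left(-2,5 \right)} + Q\right) 4 \left(Z{\left(-6,-7 \right)} - 13\right) = \left(-10 - 1\right) 4 \left(\frac{1 - 6}{4 - 6} - 13\right) = \left(-11\right) 4 \left(\frac{1}{-2} \left(-5\right) - 13\right) = - 44 \left(\left(- \frac{1}{2}\right) \left(-5\right) - 13\right) = - 44 \left(\frac{5}{2} - 13\right) = \left(-44\right) \left(- \frac{21}{2}\right) = 462$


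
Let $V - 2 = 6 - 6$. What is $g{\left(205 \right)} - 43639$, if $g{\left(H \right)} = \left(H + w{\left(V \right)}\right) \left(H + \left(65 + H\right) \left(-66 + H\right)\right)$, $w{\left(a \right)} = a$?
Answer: $7767506$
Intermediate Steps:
$V = 2$ ($V = 2 + \left(6 - 6\right) = 2 + 0 = 2$)
$g{\left(H \right)} = \left(2 + H\right) \left(H + \left(-66 + H\right) \left(65 + H\right)\right)$ ($g{\left(H \right)} = \left(H + 2\right) \left(H + \left(65 + H\right) \left(-66 + H\right)\right) = \left(2 + H\right) \left(H + \left(-66 + H\right) \left(65 + H\right)\right)$)
$g{\left(205 \right)} - 43639 = \left(-8580 + 205^{3} - 879450 + 2 \cdot 205^{2}\right) - 43639 = \left(-8580 + 8615125 - 879450 + 2 \cdot 42025\right) - 43639 = \left(-8580 + 8615125 - 879450 + 84050\right) - 43639 = 7811145 - 43639 = 7767506$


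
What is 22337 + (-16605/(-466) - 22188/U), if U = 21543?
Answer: 1741002897/77822 ≈ 22372.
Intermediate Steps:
22337 + (-16605/(-466) - 22188/U) = 22337 + (-16605/(-466) - 22188/21543) = 22337 + (-16605*(-1/466) - 22188*1/21543) = 22337 + (16605/466 - 172/167) = 22337 + 2692883/77822 = 1741002897/77822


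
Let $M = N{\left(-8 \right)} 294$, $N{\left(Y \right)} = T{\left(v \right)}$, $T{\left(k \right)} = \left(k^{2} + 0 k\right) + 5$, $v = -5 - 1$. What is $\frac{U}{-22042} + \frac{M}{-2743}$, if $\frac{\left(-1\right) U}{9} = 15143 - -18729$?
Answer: $\frac{285251898}{30230603} \approx 9.4359$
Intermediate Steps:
$v = -6$ ($v = -5 - 1 = -6$)
$T{\left(k \right)} = 5 + k^{2}$ ($T{\left(k \right)} = \left(k^{2} + 0\right) + 5 = k^{2} + 5 = 5 + k^{2}$)
$N{\left(Y \right)} = 41$ ($N{\left(Y \right)} = 5 + \left(-6\right)^{2} = 5 + 36 = 41$)
$U = -304848$ ($U = - 9 \left(15143 - -18729\right) = - 9 \left(15143 + 18729\right) = \left(-9\right) 33872 = -304848$)
$M = 12054$ ($M = 41 \cdot 294 = 12054$)
$\frac{U}{-22042} + \frac{M}{-2743} = - \frac{304848}{-22042} + \frac{12054}{-2743} = \left(-304848\right) \left(- \frac{1}{22042}\right) + 12054 \left(- \frac{1}{2743}\right) = \frac{152424}{11021} - \frac{12054}{2743} = \frac{285251898}{30230603}$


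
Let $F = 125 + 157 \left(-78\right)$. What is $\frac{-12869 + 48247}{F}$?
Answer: $- \frac{35378}{12121} \approx -2.9187$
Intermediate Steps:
$F = -12121$ ($F = 125 - 12246 = -12121$)
$\frac{-12869 + 48247}{F} = \frac{-12869 + 48247}{-12121} = 35378 \left(- \frac{1}{12121}\right) = - \frac{35378}{12121}$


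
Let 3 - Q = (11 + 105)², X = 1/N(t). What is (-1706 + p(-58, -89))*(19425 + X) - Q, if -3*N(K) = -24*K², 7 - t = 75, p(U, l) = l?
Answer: -1289334780419/36992 ≈ -3.4854e+7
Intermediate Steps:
t = -68 (t = 7 - 1*75 = 7 - 75 = -68)
N(K) = 8*K² (N(K) = -(-8)*K² = 8*K²)
X = 1/36992 (X = 1/(8*(-68)²) = 1/(8*4624) = 1/36992 ≈ 2.7033e-5)
Q = -13453 (Q = 3 - (11 + 105)² = 3 - 1*116² = 3 - 1*13456 = 3 - 13456 = -13453)
(-1706 + p(-58, -89))*(19425 + X) - Q = (-1706 - 89)*(19425 + 1/36992) - 1*(-13453) = -1795*718569601/36992 + 13453 = -1289832433795/36992 + 13453 = -1289334780419/36992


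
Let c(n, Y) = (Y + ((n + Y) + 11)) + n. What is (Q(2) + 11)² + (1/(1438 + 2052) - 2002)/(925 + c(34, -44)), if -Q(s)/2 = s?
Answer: 149658181/3196840 ≈ 46.814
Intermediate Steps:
Q(s) = -2*s
c(n, Y) = 11 + 2*Y + 2*n (c(n, Y) = (Y + ((Y + n) + 11)) + n = (Y + (11 + Y + n)) + n = (11 + n + 2*Y) + n = 11 + 2*Y + 2*n)
(Q(2) + 11)² + (1/(1438 + 2052) - 2002)/(925 + c(34, -44)) = (-2*2 + 11)² + (1/(1438 + 2052) - 2002)/(925 + (11 + 2*(-44) + 2*34)) = (-4 + 11)² + (1/3490 - 2002)/(925 + (11 - 88 + 68)) = 7² + (1/3490 - 2002)/(925 - 9) = 49 - 6986979/3490/916 = 49 - 6986979/3490*1/916 = 49 - 6986979/3196840 = 149658181/3196840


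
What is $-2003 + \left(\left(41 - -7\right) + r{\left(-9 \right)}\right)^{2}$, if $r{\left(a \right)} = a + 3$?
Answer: $-239$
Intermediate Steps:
$r{\left(a \right)} = 3 + a$
$-2003 + \left(\left(41 - -7\right) + r{\left(-9 \right)}\right)^{2} = -2003 + \left(\left(41 - -7\right) + \left(3 - 9\right)\right)^{2} = -2003 + \left(\left(41 + 7\right) - 6\right)^{2} = -2003 + \left(48 - 6\right)^{2} = -2003 + 42^{2} = -2003 + 1764 = -239$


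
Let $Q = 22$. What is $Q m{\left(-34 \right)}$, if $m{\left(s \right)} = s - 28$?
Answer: $-1364$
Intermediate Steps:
$m{\left(s \right)} = -28 + s$
$Q m{\left(-34 \right)} = 22 \left(-28 - 34\right) = 22 \left(-62\right) = -1364$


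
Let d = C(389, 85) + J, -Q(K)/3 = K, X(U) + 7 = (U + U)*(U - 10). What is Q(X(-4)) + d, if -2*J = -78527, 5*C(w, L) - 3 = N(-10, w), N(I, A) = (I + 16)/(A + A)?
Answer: 30302401/778 ≈ 38949.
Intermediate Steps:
X(U) = -7 + 2*U*(-10 + U) (X(U) = -7 + (U + U)*(U - 10) = -7 + (2*U)*(-10 + U) = -7 + 2*U*(-10 + U))
Q(K) = -3*K
N(I, A) = (16 + I)/(2*A) (N(I, A) = (16 + I)/((2*A)) = (16 + I)*(1/(2*A)) = (16 + I)/(2*A))
C(w, L) = ⅗ + 3/(5*w) (C(w, L) = ⅗ + ((16 - 10)/(2*w))/5 = ⅗ + ((½)*6/w)/5 = ⅗ + (3/w)/5 = ⅗ + 3/(5*w))
J = 78527/2 (J = -½*(-78527) = 78527/2 ≈ 39264.)
d = 30547471/778 (d = (⅗)*(1 + 389)/389 + 78527/2 = (⅗)*(1/389)*390 + 78527/2 = 234/389 + 78527/2 = 30547471/778 ≈ 39264.)
Q(X(-4)) + d = -3*(-7 - 20*(-4) + 2*(-4)²) + 30547471/778 = -3*(-7 + 80 + 2*16) + 30547471/778 = -3*(-7 + 80 + 32) + 30547471/778 = -3*105 + 30547471/778 = -315 + 30547471/778 = 30302401/778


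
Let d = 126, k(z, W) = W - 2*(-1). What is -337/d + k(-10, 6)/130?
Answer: -21401/8190 ≈ -2.6131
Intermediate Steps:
k(z, W) = 2 + W (k(z, W) = W + 2 = 2 + W)
-337/d + k(-10, 6)/130 = -337/126 + (2 + 6)/130 = -337*1/126 + 8*(1/130) = -337/126 + 4/65 = -21401/8190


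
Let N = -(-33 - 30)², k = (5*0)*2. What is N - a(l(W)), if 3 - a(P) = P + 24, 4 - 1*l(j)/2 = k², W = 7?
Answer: -3940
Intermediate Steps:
k = 0 (k = 0*2 = 0)
l(j) = 8 (l(j) = 8 - 2*0² = 8 - 2*0 = 8 + 0 = 8)
a(P) = -21 - P (a(P) = 3 - (P + 24) = 3 - (24 + P) = 3 + (-24 - P) = -21 - P)
N = -3969 (N = -1*(-63)² = -1*3969 = -3969)
N - a(l(W)) = -3969 - (-21 - 1*8) = -3969 - (-21 - 8) = -3969 - 1*(-29) = -3969 + 29 = -3940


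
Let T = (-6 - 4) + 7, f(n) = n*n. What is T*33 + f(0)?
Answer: -99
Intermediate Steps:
f(n) = n²
T = -3 (T = -10 + 7 = -3)
T*33 + f(0) = -3*33 + 0² = -99 + 0 = -99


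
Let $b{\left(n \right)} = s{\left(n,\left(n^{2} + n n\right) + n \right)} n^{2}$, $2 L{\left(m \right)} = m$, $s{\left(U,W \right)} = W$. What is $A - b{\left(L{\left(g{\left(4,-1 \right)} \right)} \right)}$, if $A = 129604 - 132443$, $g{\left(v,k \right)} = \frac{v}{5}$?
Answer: $- \frac{1774447}{625} \approx -2839.1$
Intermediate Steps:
$g{\left(v,k \right)} = \frac{v}{5}$ ($g{\left(v,k \right)} = v \frac{1}{5} = \frac{v}{5}$)
$L{\left(m \right)} = \frac{m}{2}$
$b{\left(n \right)} = n^{2} \left(n + 2 n^{2}\right)$ ($b{\left(n \right)} = \left(\left(n^{2} + n n\right) + n\right) n^{2} = \left(\left(n^{2} + n^{2}\right) + n\right) n^{2} = \left(2 n^{2} + n\right) n^{2} = \left(n + 2 n^{2}\right) n^{2} = n^{2} \left(n + 2 n^{2}\right)$)
$A = -2839$
$A - b{\left(L{\left(g{\left(4,-1 \right)} \right)} \right)} = -2839 - \left(\frac{\frac{1}{5} \cdot 4}{2}\right)^{3} \left(1 + 2 \frac{\frac{1}{5} \cdot 4}{2}\right) = -2839 - \left(\frac{1}{2} \cdot \frac{4}{5}\right)^{3} \left(1 + 2 \cdot \frac{1}{2} \cdot \frac{4}{5}\right) = -2839 - \left(\frac{2}{5}\right)^{3} \left(1 + 2 \cdot \frac{2}{5}\right) = -2839 - \frac{8 \left(1 + \frac{4}{5}\right)}{125} = -2839 - \frac{8}{125} \cdot \frac{9}{5} = -2839 - \frac{72}{625} = - \frac{1774447}{625}$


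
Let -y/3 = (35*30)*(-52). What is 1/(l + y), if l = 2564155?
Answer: 1/2727955 ≈ 3.6658e-7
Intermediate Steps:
y = 163800 (y = -3*35*30*(-52) = -3150*(-52) = -3*(-54600) = 163800)
1/(l + y) = 1/(2564155 + 163800) = 1/2727955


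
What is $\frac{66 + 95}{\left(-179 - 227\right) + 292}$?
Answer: $- \frac{161}{114} \approx -1.4123$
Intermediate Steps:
$\frac{66 + 95}{\left(-179 - 227\right) + 292} = \frac{161}{-406 + 292} = \frac{161}{-114} = 161 \left(- \frac{1}{114}\right) = - \frac{161}{114}$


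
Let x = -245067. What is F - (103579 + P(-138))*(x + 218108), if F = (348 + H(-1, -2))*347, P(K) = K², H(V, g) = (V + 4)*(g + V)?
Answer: 3305911090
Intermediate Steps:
H(V, g) = (4 + V)*(V + g)
F = 117633 (F = (348 + ((-1)² + 4*(-1) + 4*(-2) - 1*(-2)))*347 = (348 + (1 - 4 - 8 + 2))*347 = (348 - 9)*347 = 339*347 = 117633)
F - (103579 + P(-138))*(x + 218108) = 117633 - (103579 + (-138)²)*(-245067 + 218108) = 117633 - (103579 + 19044)*(-26959) = 117633 - 122623*(-26959) = 117633 - 1*(-3305793457) = 117633 + 3305793457 = 3305911090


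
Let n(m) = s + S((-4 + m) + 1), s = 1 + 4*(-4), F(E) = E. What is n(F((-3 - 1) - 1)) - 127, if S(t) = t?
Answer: -150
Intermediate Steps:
s = -15 (s = 1 - 16 = -15)
n(m) = -18 + m (n(m) = -15 + ((-4 + m) + 1) = -15 + (-3 + m) = -18 + m)
n(F((-3 - 1) - 1)) - 127 = (-18 + ((-3 - 1) - 1)) - 127 = (-18 + (-4 - 1)) - 127 = (-18 - 5) - 127 = -23 - 127 = -150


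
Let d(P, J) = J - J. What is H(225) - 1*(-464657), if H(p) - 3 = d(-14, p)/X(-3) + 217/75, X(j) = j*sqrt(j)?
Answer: 34849717/75 ≈ 4.6466e+5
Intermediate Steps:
d(P, J) = 0
X(j) = j**(3/2)
H(p) = 442/75 (H(p) = 3 + (0/((-3)**(3/2)) + 217/75) = 3 + (0/((-3*I*sqrt(3))) + 217*(1/75)) = 3 + (0*(I*sqrt(3)/9) + 217/75) = 3 + (0 + 217/75) = 3 + 217/75 = 442/75)
H(225) - 1*(-464657) = 442/75 - 1*(-464657) = 442/75 + 464657 = 34849717/75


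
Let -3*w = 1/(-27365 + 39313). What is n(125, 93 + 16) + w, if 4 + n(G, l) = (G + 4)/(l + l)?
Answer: -13316155/3906996 ≈ -3.4083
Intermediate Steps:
n(G, l) = -4 + (4 + G)/(2*l) (n(G, l) = -4 + (G + 4)/(l + l) = -4 + (4 + G)/((2*l)) = -4 + (4 + G)*(1/(2*l)) = -4 + (4 + G)/(2*l))
w = -1/35844 (w = -1/(3*(-27365 + 39313)) = -⅓/11948 = -⅓*1/11948 = -1/35844 ≈ -2.7899e-5)
n(125, 93 + 16) + w = (4 + 125 - 8*(93 + 16))/(2*(93 + 16)) - 1/35844 = (½)*(4 + 125 - 8*109)/109 - 1/35844 = (½)*(1/109)*(4 + 125 - 872) - 1/35844 = (½)*(1/109)*(-743) - 1/35844 = -743/218 - 1/35844 = -13316155/3906996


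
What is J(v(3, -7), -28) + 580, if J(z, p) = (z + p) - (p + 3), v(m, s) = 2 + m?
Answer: 582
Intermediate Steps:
J(z, p) = -3 + z (J(z, p) = (p + z) - (3 + p) = (p + z) + (-3 - p) = -3 + z)
J(v(3, -7), -28) + 580 = (-3 + (2 + 3)) + 580 = (-3 + 5) + 580 = 2 + 580 = 582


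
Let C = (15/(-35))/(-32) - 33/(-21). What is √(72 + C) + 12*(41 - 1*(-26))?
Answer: 804 + √230762/56 ≈ 812.58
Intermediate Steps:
C = 355/224 (C = (15*(-1/35))*(-1/32) - 33*(-1/21) = -3/7*(-1/32) + 11/7 = 3/224 + 11/7 = 355/224 ≈ 1.5848)
√(72 + C) + 12*(41 - 1*(-26)) = √(72 + 355/224) + 12*(41 - 1*(-26)) = √(16483/224) + 12*(41 + 26) = √230762/56 + 12*67 = √230762/56 + 804 = 804 + √230762/56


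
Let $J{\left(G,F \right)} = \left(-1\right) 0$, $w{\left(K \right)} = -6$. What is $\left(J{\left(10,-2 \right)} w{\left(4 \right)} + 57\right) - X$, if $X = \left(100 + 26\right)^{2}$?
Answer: $-15819$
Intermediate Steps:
$J{\left(G,F \right)} = 0$
$X = 15876$ ($X = 126^{2} = 15876$)
$\left(J{\left(10,-2 \right)} w{\left(4 \right)} + 57\right) - X = \left(0 \left(-6\right) + 57\right) - 15876 = \left(0 + 57\right) - 15876 = 57 - 15876 = -15819$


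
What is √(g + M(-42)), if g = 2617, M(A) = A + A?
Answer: √2533 ≈ 50.329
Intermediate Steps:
M(A) = 2*A
√(g + M(-42)) = √(2617 + 2*(-42)) = √(2617 - 84) = √2533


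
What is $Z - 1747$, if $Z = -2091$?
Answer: $-3838$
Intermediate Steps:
$Z - 1747 = -2091 - 1747 = -3838$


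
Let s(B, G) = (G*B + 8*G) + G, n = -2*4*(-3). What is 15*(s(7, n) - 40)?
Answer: 5160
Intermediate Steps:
n = 24 (n = -8*(-3) = 24)
s(B, G) = 9*G + B*G (s(B, G) = (B*G + 8*G) + G = (8*G + B*G) + G = 9*G + B*G)
15*(s(7, n) - 40) = 15*(24*(9 + 7) - 40) = 15*(24*16 - 40) = 15*(384 - 40) = 15*344 = 5160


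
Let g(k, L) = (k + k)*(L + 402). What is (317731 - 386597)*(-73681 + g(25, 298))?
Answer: 2663805746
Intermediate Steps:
g(k, L) = 2*k*(402 + L) (g(k, L) = (2*k)*(402 + L) = 2*k*(402 + L))
(317731 - 386597)*(-73681 + g(25, 298)) = (317731 - 386597)*(-73681 + 2*25*(402 + 298)) = -68866*(-73681 + 2*25*700) = -68866*(-73681 + 35000) = -68866*(-38681) = 2663805746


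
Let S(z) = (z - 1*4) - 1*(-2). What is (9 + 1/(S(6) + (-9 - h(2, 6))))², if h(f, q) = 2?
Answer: 3844/49 ≈ 78.449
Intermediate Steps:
S(z) = -2 + z (S(z) = (z - 4) + 2 = (-4 + z) + 2 = -2 + z)
(9 + 1/(S(6) + (-9 - h(2, 6))))² = (9 + 1/((-2 + 6) + (-9 - 1*2)))² = (9 + 1/(4 + (-9 - 2)))² = (9 + 1/(4 - 11))² = (9 + 1/(-7))² = (9 - ⅐)² = (62/7)² = 3844/49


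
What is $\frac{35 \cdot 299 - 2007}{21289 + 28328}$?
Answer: $\frac{8458}{49617} \approx 0.17047$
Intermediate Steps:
$\frac{35 \cdot 299 - 2007}{21289 + 28328} = \frac{10465 - 2007}{49617} = 8458 \cdot \frac{1}{49617} = \frac{8458}{49617}$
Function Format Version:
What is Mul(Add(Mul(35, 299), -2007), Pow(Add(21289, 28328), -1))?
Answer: Rational(8458, 49617) ≈ 0.17047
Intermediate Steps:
Mul(Add(Mul(35, 299), -2007), Pow(Add(21289, 28328), -1)) = Mul(Add(10465, -2007), Pow(49617, -1)) = Mul(8458, Rational(1, 49617)) = Rational(8458, 49617)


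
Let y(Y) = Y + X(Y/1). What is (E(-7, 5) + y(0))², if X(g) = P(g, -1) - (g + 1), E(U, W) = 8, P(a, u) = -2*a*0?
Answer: 49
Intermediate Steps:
P(a, u) = 0
X(g) = -1 - g (X(g) = 0 - (g + 1) = 0 - (1 + g) = 0 + (-1 - g) = -1 - g)
y(Y) = -1 (y(Y) = Y + (-1 - Y/1) = Y + (-1 - Y) = -1)
(E(-7, 5) + y(0))² = (8 - 1)² = 7² = 49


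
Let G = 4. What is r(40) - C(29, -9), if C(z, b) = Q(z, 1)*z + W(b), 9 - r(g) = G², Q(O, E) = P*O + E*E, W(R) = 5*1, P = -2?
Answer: 1641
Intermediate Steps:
W(R) = 5
Q(O, E) = E² - 2*O (Q(O, E) = -2*O + E*E = -2*O + E² = E² - 2*O)
r(g) = -7 (r(g) = 9 - 1*4² = 9 - 1*16 = 9 - 16 = -7)
C(z, b) = 5 + z*(1 - 2*z) (C(z, b) = (1² - 2*z)*z + 5 = (1 - 2*z)*z + 5 = z*(1 - 2*z) + 5 = 5 + z*(1 - 2*z))
r(40) - C(29, -9) = -7 - (5 + 29*(1 - 2*29)) = -7 - (5 + 29*(1 - 58)) = -7 - (5 + 29*(-57)) = -7 - (5 - 1653) = -7 - 1*(-1648) = -7 + 1648 = 1641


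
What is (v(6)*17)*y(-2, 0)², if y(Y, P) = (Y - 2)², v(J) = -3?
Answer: -13056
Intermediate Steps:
y(Y, P) = (-2 + Y)²
(v(6)*17)*y(-2, 0)² = (-3*17)*((-2 - 2)²)² = -51*((-4)²)² = -51*16² = -51*256 = -13056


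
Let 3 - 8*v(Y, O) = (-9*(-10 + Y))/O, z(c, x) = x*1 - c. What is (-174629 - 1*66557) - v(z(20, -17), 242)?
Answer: -466936399/1936 ≈ -2.4119e+5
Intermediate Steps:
z(c, x) = x - c
v(Y, O) = 3/8 - (90 - 9*Y)/(8*O) (v(Y, O) = 3/8 - (-9*(-10 + Y))/(8*O) = 3/8 - (90 - 9*Y)/(8*O))
(-174629 - 1*66557) - v(z(20, -17), 242) = (-174629 - 1*66557) - 3*(-30 + 242 + 3*(-17 - 1*20))/(8*242) = (-174629 - 66557) - 3*(-30 + 242 + 3*(-17 - 20))/(8*242) = -241186 - 3*(-30 + 242 + 3*(-37))/(8*242) = -241186 - 3*(-30 + 242 - 111)/(8*242) = -241186 - 3*101/(8*242) = -241186 - 1*303/1936 = -241186 - 303/1936 = -466936399/1936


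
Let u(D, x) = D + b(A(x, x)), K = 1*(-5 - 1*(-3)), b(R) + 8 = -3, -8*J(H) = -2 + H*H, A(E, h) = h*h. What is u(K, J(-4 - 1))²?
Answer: 169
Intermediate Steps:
A(E, h) = h²
J(H) = ¼ - H²/8 (J(H) = -(-2 + H*H)/8 = -(-2 + H²)/8 = ¼ - H²/8)
b(R) = -11 (b(R) = -8 - 3 = -11)
K = -2 (K = 1*(-5 + 3) = 1*(-2) = -2)
u(D, x) = -11 + D (u(D, x) = D - 11 = -11 + D)
u(K, J(-4 - 1))² = (-11 - 2)² = (-13)² = 169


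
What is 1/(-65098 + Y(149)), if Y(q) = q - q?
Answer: -1/65098 ≈ -1.5361e-5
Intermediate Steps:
Y(q) = 0
1/(-65098 + Y(149)) = 1/(-65098 + 0) = 1/(-65098) = -1/65098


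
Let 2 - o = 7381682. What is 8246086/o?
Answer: -4123043/3690840 ≈ -1.1171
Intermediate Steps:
o = -7381680 (o = 2 - 1*7381682 = 2 - 7381682 = -7381680)
8246086/o = 8246086/(-7381680) = 8246086*(-1/7381680) = -4123043/3690840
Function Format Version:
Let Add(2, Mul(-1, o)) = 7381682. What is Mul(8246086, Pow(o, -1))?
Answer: Rational(-4123043, 3690840) ≈ -1.1171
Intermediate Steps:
o = -7381680 (o = Add(2, Mul(-1, 7381682)) = Add(2, -7381682) = -7381680)
Mul(8246086, Pow(o, -1)) = Mul(8246086, Pow(-7381680, -1)) = Mul(8246086, Rational(-1, 7381680)) = Rational(-4123043, 3690840)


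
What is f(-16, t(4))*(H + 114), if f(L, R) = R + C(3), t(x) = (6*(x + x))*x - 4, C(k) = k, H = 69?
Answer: 34953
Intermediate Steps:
t(x) = -4 + 12*x² (t(x) = (6*(2*x))*x - 4 = (12*x)*x - 4 = 12*x² - 4 = -4 + 12*x²)
f(L, R) = 3 + R (f(L, R) = R + 3 = 3 + R)
f(-16, t(4))*(H + 114) = (3 + (-4 + 12*4²))*(69 + 114) = (3 + (-4 + 12*16))*183 = (3 + (-4 + 192))*183 = (3 + 188)*183 = 191*183 = 34953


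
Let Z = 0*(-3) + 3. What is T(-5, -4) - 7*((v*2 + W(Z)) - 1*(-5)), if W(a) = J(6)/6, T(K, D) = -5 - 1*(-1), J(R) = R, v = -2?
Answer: -18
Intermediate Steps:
T(K, D) = -4 (T(K, D) = -5 + 1 = -4)
Z = 3 (Z = 0 + 3 = 3)
W(a) = 1 (W(a) = 6/6 = 6*(⅙) = 1)
T(-5, -4) - 7*((v*2 + W(Z)) - 1*(-5)) = -4 - 7*((-2*2 + 1) - 1*(-5)) = -4 - 7*((-4 + 1) + 5) = -4 - 7*(-3 + 5) = -4 - 7*2 = -4 - 14 = -18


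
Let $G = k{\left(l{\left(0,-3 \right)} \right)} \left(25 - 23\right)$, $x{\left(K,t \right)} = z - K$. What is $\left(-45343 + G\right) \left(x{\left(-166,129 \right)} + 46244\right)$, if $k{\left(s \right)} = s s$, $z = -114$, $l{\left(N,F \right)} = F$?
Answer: $-2098366200$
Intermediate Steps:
$k{\left(s \right)} = s^{2}$
$x{\left(K,t \right)} = -114 - K$
$G = 18$ ($G = \left(-3\right)^{2} \left(25 - 23\right) = 9 \cdot 2 = 18$)
$\left(-45343 + G\right) \left(x{\left(-166,129 \right)} + 46244\right) = \left(-45343 + 18\right) \left(\left(-114 - -166\right) + 46244\right) = - 45325 \left(\left(-114 + 166\right) + 46244\right) = - 45325 \left(52 + 46244\right) = \left(-45325\right) 46296 = -2098366200$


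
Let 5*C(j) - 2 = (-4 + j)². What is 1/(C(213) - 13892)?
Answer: -5/25777 ≈ -0.00019397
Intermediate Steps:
C(j) = ⅖ + (-4 + j)²/5
1/(C(213) - 13892) = 1/((⅖ + (-4 + 213)²/5) - 13892) = 1/((⅖ + (⅕)*209²) - 13892) = 1/((⅖ + (⅕)*43681) - 13892) = 1/((⅖ + 43681/5) - 13892) = 1/(43683/5 - 13892) = 1/(-25777/5) = -5/25777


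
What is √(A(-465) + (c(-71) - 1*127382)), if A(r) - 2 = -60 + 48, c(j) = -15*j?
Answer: I*√126327 ≈ 355.43*I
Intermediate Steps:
A(r) = -10 (A(r) = 2 + (-60 + 48) = 2 - 12 = -10)
√(A(-465) + (c(-71) - 1*127382)) = √(-10 + (-15*(-71) - 1*127382)) = √(-10 + (1065 - 127382)) = √(-10 - 126317) = √(-126327) = I*√126327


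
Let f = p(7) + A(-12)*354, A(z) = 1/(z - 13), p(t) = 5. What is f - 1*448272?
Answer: -11207029/25 ≈ -4.4828e+5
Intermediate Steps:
A(z) = 1/(-13 + z)
f = -229/25 (f = 5 + 354/(-13 - 12) = 5 + 354/(-25) = 5 - 1/25*354 = 5 - 354/25 = -229/25 ≈ -9.1600)
f - 1*448272 = -229/25 - 1*448272 = -229/25 - 448272 = -11207029/25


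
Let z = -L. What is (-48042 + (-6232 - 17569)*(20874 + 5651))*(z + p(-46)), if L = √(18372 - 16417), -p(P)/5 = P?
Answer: -145215000410 + 631369567*√1955 ≈ -1.1730e+11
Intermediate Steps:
p(P) = -5*P
L = √1955 ≈ 44.215
z = -√1955 ≈ -44.215
(-48042 + (-6232 - 17569)*(20874 + 5651))*(z + p(-46)) = (-48042 + (-6232 - 17569)*(20874 + 5651))*(-√1955 - 5*(-46)) = (-48042 - 23801*26525)*(-√1955 + 230) = (-48042 - 631321525)*(230 - √1955) = -631369567*(230 - √1955) = -145215000410 + 631369567*√1955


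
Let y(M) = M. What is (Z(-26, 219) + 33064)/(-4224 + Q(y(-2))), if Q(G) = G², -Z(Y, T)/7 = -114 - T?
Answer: -7079/844 ≈ -8.3874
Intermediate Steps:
Z(Y, T) = 798 + 7*T (Z(Y, T) = -7*(-114 - T) = 798 + 7*T)
(Z(-26, 219) + 33064)/(-4224 + Q(y(-2))) = ((798 + 7*219) + 33064)/(-4224 + (-2)²) = ((798 + 1533) + 33064)/(-4224 + 4) = (2331 + 33064)/(-4220) = 35395*(-1/4220) = -7079/844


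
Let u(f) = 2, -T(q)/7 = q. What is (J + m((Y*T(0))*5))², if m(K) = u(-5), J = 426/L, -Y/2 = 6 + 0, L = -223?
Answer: 400/49729 ≈ 0.0080436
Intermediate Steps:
T(q) = -7*q
Y = -12 (Y = -2*(6 + 0) = -2*6 = -12)
J = -426/223 (J = 426/(-223) = 426*(-1/223) = -426/223 ≈ -1.9103)
m(K) = 2
(J + m((Y*T(0))*5))² = (-426/223 + 2)² = (20/223)² = 400/49729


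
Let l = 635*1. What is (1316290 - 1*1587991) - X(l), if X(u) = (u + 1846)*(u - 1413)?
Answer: 1658517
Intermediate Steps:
l = 635
X(u) = (-1413 + u)*(1846 + u) (X(u) = (1846 + u)*(-1413 + u) = (-1413 + u)*(1846 + u))
(1316290 - 1*1587991) - X(l) = (1316290 - 1*1587991) - (-2608398 + 635² + 433*635) = (1316290 - 1587991) - (-2608398 + 403225 + 274955) = -271701 - 1*(-1930218) = -271701 + 1930218 = 1658517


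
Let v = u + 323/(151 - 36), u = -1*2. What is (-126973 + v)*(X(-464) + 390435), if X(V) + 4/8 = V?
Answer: -5694272026841/115 ≈ -4.9515e+10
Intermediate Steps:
X(V) = -½ + V
u = -2
v = 93/115 (v = -2 + 323/(151 - 36) = -2 + 323/115 = 93/115 ≈ 0.80870)
(-126973 + v)*(X(-464) + 390435) = (-126973 + 93/115)*((-½ - 464) + 390435) = -14601802*(-929/2 + 390435)/115 = -14601802/115*779941/2 = -5694272026841/115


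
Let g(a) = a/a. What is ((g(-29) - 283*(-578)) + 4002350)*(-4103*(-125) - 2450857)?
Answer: -8073487663350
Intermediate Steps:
g(a) = 1
((g(-29) - 283*(-578)) + 4002350)*(-4103*(-125) - 2450857) = ((1 - 283*(-578)) + 4002350)*(-4103*(-125) - 2450857) = ((1 + 163574) + 4002350)*(512875 - 2450857) = (163575 + 4002350)*(-1937982) = 4165925*(-1937982) = -8073487663350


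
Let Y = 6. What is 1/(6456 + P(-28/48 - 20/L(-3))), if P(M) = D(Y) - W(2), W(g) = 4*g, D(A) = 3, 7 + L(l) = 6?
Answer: 1/6451 ≈ 0.00015501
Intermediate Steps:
L(l) = -1 (L(l) = -7 + 6 = -1)
P(M) = -5 (P(M) = 3 - 4*2 = 3 - 1*8 = 3 - 8 = -5)
1/(6456 + P(-28/48 - 20/L(-3))) = 1/(6456 - 5) = 1/6451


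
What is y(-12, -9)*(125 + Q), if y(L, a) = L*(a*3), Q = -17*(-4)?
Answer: 62532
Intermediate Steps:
Q = 68
y(L, a) = 3*L*a (y(L, a) = L*(3*a) = 3*L*a)
y(-12, -9)*(125 + Q) = (3*(-12)*(-9))*(125 + 68) = 324*193 = 62532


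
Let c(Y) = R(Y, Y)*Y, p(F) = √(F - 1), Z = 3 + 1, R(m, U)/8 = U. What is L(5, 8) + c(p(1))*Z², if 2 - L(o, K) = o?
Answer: -3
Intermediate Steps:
R(m, U) = 8*U
L(o, K) = 2 - o
Z = 4
p(F) = √(-1 + F)
c(Y) = 8*Y² (c(Y) = (8*Y)*Y = 8*Y²)
L(5, 8) + c(p(1))*Z² = (2 - 1*5) + (8*(√(-1 + 1))²)*4² = (2 - 5) + (8*(√0)²)*16 = -3 + (8*0²)*16 = -3 + (8*0)*16 = -3 + 0*16 = -3 + 0 = -3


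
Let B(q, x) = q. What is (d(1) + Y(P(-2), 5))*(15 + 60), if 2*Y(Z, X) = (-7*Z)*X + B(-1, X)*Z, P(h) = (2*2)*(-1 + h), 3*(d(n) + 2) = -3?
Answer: 15975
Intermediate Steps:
d(n) = -3 (d(n) = -2 + (1/3)*(-3) = -2 - 1 = -3)
P(h) = -4 + 4*h (P(h) = 4*(-1 + h) = -4 + 4*h)
Y(Z, X) = -Z/2 - 7*X*Z/2 (Y(Z, X) = ((-7*Z)*X - Z)/2 = (-7*X*Z - Z)/2 = (-Z - 7*X*Z)/2 = -Z/2 - 7*X*Z/2)
(d(1) + Y(P(-2), 5))*(15 + 60) = (-3 - (-4 + 4*(-2))*(1 + 7*5)/2)*(15 + 60) = (-3 - (-4 - 8)*(1 + 35)/2)*75 = (-3 - 1/2*(-12)*36)*75 = (-3 + 216)*75 = 213*75 = 15975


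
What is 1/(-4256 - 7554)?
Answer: -1/11810 ≈ -8.4674e-5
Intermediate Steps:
1/(-4256 - 7554) = 1/(-11810) = -1/11810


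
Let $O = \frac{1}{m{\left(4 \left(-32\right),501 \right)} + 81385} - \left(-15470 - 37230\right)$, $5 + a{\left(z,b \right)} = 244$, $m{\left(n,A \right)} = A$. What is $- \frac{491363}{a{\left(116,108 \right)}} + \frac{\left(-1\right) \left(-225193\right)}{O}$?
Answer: $- \frac{2116016861254441}{1031378736039} \approx -2051.6$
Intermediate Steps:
$a{\left(z,b \right)} = 239$ ($a{\left(z,b \right)} = -5 + 244 = 239$)
$O = \frac{4315392201}{81886}$ ($O = \frac{1}{501 + 81385} - \left(-15470 - 37230\right) = \frac{1}{81886} - \left(-15470 - 37230\right) = \frac{1}{81886} - -52700 = \frac{1}{81886} + 52700 = \frac{4315392201}{81886} \approx 52700.0$)
$- \frac{491363}{a{\left(116,108 \right)}} + \frac{\left(-1\right) \left(-225193\right)}{O} = - \frac{491363}{239} + \frac{\left(-1\right) \left(-225193\right)}{\frac{4315392201}{81886}} = \left(-491363\right) \frac{1}{239} + 225193 \cdot \frac{81886}{4315392201} = - \frac{491363}{239} + \frac{18440153998}{4315392201} = - \frac{2116016861254441}{1031378736039}$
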